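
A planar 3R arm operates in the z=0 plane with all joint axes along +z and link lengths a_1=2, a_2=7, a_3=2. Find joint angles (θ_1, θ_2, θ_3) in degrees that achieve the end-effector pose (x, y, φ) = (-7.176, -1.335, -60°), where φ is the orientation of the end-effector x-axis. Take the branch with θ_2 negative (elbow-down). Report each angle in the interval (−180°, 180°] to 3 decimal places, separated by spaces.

-135.006 -59.989 134.995

wrist centre = target − a_3·(cos φ, sin φ) = (-8.1760, 0.3971)
cos θ_2 = (67.0046−2²−7²)/(2·2·7) = 0.5002; θ_2 = -59.9891° (elbow-down)
β = atan2(0.3971,-8.1760) = 177.2197°; ψ = atan2(-6.0615,5.5012) = -47.7745°
θ_1 = β − ψ = 224.9942°
θ_3 = φ − θ_1 − θ_2 = 134.9948° (wrapped to (-180°,180°])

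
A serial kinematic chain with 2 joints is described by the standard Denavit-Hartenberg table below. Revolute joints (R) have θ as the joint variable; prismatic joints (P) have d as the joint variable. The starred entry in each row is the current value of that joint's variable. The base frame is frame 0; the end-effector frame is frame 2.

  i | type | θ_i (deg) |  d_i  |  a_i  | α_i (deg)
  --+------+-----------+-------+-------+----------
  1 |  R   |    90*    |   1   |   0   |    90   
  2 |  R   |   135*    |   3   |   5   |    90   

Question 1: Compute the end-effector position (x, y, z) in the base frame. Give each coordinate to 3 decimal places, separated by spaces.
3.000 -3.536 4.536

after link 1: o_1 = (0.0000, 0.0000, 1.0000)
after link 2: o_2 = (3.0000, -3.5355, 4.5355)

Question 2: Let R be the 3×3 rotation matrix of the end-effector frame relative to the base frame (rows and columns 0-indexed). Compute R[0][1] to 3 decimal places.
End-effector y-axis (col 1 of R) = (1.0000,-0.0000,0.0000)
R[0][1] = 1.0000

1.000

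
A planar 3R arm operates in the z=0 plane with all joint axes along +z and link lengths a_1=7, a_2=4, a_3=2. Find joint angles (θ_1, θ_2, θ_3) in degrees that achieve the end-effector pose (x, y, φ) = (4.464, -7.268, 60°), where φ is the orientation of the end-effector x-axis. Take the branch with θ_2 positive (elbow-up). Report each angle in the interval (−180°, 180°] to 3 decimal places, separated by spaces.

wrist centre = target − a_3·(cos φ, sin φ) = (3.4640, -9.0001)
cos θ_2 = (93.0002−7²−4²)/(2·7·4) = 0.5000; θ_2 = 59.9998° (elbow-up)
β = atan2(-9.0001,3.4640) = -68.9489°; ψ = atan2(3.4641,9.0000) = 21.0516°
θ_1 = β − ψ = -90.0006°
θ_3 = φ − θ_1 − θ_2 = 90.0008° (wrapped to (-180°,180°])

-90.001 60.000 90.001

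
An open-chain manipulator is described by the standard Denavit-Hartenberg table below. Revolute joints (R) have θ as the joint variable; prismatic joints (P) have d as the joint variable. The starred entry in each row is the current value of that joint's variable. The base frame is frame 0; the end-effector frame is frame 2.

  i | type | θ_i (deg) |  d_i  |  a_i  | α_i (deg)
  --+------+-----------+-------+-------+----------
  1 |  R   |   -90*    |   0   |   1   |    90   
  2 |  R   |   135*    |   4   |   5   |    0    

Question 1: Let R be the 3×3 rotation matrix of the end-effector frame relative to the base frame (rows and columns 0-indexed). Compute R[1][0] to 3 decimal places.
0.707

End-effector x-axis (col 0 of R) = (0.0000,0.7071,0.7071)
R[1][0] = 0.7071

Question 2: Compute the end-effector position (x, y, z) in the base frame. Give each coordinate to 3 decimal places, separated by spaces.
after link 1: o_1 = (0.0000, -1.0000, 0.0000)
after link 2: o_2 = (-4.0000, 2.5355, 3.5355)

-4.000 2.536 3.536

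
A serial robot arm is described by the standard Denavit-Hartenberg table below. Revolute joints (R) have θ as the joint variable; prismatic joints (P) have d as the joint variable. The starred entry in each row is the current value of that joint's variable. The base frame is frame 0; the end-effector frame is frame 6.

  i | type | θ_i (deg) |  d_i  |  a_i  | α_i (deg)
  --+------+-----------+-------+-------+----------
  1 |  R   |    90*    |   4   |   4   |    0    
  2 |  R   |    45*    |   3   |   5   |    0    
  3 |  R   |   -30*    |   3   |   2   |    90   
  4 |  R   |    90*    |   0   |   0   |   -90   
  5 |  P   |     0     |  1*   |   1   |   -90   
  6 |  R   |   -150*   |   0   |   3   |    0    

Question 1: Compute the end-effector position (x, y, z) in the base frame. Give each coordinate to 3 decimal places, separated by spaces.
-3.406 7.053 8.402

after link 1: o_1 = (0.0000, 4.0000, 4.0000)
after link 2: o_2 = (-3.5355, 7.5355, 7.0000)
after link 3: o_3 = (-4.0532, 9.4674, 10.0000)
after link 4: o_4 = (-4.0532, 9.4674, 10.0000)
after link 5: o_5 = (-3.7944, 8.5015, 11.0000)
after link 6: o_6 = (-3.4061, 7.0526, 8.4019)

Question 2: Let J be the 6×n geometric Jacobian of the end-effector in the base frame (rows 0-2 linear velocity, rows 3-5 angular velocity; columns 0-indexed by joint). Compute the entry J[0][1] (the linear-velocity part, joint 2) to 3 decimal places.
axis z_1 = (0.0000,0.0000,1.0000); lever o_n−o_1 = (-3.4061,3.0526,4.4019)
cross product → J_v[:, 1] = (-3.0526,-3.4061,0.0000)
J_ω[:, 1] = z_1
entry J[0][1] = -3.0526

-3.053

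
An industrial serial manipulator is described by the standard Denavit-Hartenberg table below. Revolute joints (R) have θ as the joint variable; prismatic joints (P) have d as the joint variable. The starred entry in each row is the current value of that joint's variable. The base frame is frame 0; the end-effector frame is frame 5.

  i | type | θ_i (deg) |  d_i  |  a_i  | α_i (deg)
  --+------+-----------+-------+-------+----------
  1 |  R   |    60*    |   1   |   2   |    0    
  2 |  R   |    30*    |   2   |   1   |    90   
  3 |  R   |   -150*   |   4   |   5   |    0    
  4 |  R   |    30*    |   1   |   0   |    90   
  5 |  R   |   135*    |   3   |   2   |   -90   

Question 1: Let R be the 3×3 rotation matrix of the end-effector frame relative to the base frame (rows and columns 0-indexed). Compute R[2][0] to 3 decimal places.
End-effector x-axis (col 0 of R) = (0.7071,0.3536,0.6124)
R[2][0] = 0.6124

0.612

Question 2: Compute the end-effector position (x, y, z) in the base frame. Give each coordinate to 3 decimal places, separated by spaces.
7.414 -3.489 3.225

after link 1: o_1 = (1.0000, 1.7321, 1.0000)
after link 2: o_2 = (1.0000, 2.7321, 3.0000)
after link 3: o_3 = (5.0000, -1.5981, 0.5000)
after link 4: o_4 = (6.0000, -1.5981, 0.5000)
after link 5: o_5 = (7.4142, -3.4890, 3.2247)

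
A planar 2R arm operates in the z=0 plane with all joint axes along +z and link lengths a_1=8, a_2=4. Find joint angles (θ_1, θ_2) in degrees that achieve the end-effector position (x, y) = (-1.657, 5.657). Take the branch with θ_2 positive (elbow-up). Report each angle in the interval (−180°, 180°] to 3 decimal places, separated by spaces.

cos θ_2 = (34.7473−8²−4²)/(2·8·4) = -0.7071; θ_2 = 134.9973° (elbow-up)
β = atan2(5.6570,-1.6570) = 106.3259°; ψ = atan2(2.8286,5.1717) = 28.6756°
θ_1 = β − ψ = 77.6503°

77.650 134.997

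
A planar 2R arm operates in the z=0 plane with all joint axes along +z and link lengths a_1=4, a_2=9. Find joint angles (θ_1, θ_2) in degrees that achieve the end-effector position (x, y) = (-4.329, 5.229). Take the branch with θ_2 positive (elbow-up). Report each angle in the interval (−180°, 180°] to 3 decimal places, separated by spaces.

19.235 135.006

cos θ_2 = (46.0827−4²−9²)/(2·4·9) = -0.7072; θ_2 = 135.0063° (elbow-up)
β = atan2(5.2290,-4.3290) = 129.6208°; ψ = atan2(6.3633,-2.3647) = 110.3857°
θ_1 = β − ψ = 19.2351°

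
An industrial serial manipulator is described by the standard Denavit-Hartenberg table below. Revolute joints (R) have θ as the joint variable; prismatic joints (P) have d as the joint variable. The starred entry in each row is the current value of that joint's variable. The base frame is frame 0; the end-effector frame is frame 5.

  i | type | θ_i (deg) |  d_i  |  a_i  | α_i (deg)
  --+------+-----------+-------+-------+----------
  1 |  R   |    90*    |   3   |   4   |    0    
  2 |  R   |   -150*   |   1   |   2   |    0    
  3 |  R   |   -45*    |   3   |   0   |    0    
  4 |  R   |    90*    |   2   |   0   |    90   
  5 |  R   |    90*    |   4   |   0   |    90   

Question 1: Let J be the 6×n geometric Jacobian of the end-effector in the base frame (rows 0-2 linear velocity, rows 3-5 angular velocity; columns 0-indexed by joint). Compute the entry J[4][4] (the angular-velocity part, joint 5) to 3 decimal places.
axis z_4 = (-0.2588,-0.9659,0.0000); lever o_n−o_4 = (-1.0353,-3.8637,0.0000)
cross product → J_v[:, 4] = (0.0000,-0.0000,0.0000)
J_ω[:, 4] = z_4
entry J[4][4] = -0.9659

-0.966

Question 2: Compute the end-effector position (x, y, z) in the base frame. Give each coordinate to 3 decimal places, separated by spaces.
after link 1: o_1 = (0.0000, 4.0000, 3.0000)
after link 2: o_2 = (1.0000, 2.2679, 4.0000)
after link 3: o_3 = (1.0000, 2.2679, 7.0000)
after link 4: o_4 = (1.0000, 2.2679, 9.0000)
after link 5: o_5 = (-0.0353, -1.5958, 9.0000)

-0.035 -1.596 9.000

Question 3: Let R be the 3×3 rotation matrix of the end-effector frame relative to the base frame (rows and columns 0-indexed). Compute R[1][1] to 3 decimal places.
-0.966

End-effector y-axis (col 1 of R) = (-0.2588,-0.9659,0.0000)
R[1][1] = -0.9659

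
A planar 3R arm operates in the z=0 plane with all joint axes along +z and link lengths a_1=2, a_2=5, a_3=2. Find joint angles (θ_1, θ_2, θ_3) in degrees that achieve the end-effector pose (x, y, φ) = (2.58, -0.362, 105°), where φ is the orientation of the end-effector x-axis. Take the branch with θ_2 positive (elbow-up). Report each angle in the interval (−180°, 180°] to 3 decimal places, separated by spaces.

-150.000 135.003 119.997

wrist centre = target − a_3·(cos φ, sin φ) = (3.0976, -2.2939)
cos θ_2 = (14.8571−2²−5²)/(2·2·5) = -0.7071; θ_2 = 135.0030° (elbow-up)
β = atan2(-2.2939,3.0976) = -36.5206°; ψ = atan2(3.5353,-1.5357) = 113.4797°
θ_1 = β − ψ = -150.0002°
θ_3 = φ − θ_1 − θ_2 = 119.9972° (wrapped to (-180°,180°])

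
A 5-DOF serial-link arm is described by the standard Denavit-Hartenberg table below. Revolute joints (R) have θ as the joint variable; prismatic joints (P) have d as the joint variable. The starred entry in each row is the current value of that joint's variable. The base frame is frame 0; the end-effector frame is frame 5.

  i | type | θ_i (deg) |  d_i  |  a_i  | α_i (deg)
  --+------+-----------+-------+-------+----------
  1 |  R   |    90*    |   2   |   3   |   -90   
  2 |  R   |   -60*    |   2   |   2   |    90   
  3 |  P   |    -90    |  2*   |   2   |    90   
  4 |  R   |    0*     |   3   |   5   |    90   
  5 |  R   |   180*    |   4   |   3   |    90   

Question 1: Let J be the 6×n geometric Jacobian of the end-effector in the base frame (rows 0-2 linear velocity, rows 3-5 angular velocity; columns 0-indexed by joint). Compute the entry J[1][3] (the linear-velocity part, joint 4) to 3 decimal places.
axis z_3 = (-0.0000,-0.5000,-0.8660); lever o_n−o_3 = (2.0000,1.9641,-4.5981)
cross product → J_v[:, 3] = (4.0000,-1.7321,1.0000)
J_ω[:, 3] = z_3
entry J[1][3] = -1.7321

-1.732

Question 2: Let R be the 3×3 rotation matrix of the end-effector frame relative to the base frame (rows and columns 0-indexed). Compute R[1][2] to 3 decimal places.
End-effector z-axis (col 2 of R) = (0.0000,-0.5000,-0.8660)
R[1][2] = -0.5000

-0.500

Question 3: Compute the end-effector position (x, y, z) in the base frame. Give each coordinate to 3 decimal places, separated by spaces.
2.000 4.232 0.134

after link 1: o_1 = (0.0000, 3.0000, 2.0000)
after link 2: o_2 = (-2.0000, 4.0000, 3.7321)
after link 3: o_3 = (0.0000, 2.2679, 4.7321)
after link 4: o_4 = (5.0000, 0.7679, 2.1340)
after link 5: o_5 = (2.0000, 4.2321, 0.1340)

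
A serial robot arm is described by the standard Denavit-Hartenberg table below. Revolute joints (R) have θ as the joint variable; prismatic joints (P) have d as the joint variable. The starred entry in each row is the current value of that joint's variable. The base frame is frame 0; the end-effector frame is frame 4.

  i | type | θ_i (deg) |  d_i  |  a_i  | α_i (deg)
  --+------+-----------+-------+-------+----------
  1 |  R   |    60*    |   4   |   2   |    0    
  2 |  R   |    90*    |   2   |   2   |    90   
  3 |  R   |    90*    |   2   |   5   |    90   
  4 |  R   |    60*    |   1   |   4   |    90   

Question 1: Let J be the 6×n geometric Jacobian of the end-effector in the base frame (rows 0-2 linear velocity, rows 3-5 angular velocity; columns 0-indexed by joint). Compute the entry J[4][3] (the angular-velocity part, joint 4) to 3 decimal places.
axis z_3 = (-0.8660,0.5000,-0.0000); lever o_n−o_3 = (0.8660,3.5000,2.0000)
cross product → J_v[:, 3] = (1.0000,1.7321,-3.4641)
J_ω[:, 3] = z_3
entry J[4][3] = 0.5000

0.500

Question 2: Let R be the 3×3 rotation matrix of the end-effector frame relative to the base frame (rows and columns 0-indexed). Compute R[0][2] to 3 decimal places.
-0.250

End-effector z-axis (col 2 of R) = (-0.2500,-0.4330,0.8660)
R[0][2] = -0.2500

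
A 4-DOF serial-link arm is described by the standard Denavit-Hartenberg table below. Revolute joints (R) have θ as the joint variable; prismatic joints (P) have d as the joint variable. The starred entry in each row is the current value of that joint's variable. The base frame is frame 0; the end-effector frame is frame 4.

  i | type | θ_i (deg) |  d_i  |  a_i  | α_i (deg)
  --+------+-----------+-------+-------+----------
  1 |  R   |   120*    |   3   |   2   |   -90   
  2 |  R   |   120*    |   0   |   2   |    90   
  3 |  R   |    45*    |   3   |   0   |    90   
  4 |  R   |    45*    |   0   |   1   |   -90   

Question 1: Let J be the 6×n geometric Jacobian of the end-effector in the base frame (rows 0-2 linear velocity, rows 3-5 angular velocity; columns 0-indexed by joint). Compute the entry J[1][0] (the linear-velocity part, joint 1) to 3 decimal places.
axis z_0 = ẑ; lever o_n−o_0 = (-2.4132,3.1798,-1.0186)
cross product → J_v[:, 0] = (-3.1798,-2.4132,0.0000)
J_ω[:, 0] = z_0
entry J[1][0] = -2.4132

-2.413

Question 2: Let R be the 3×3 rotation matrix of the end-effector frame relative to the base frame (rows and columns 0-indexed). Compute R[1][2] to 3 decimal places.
End-effector z-axis (col 2 of R) = (0.0018,0.9968,0.0795)
R[1][2] = 0.9968

0.997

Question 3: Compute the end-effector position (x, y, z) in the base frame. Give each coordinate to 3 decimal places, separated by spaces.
-2.413 3.180 -1.019

after link 1: o_1 = (-1.0000, 1.7321, 3.0000)
after link 2: o_2 = (-0.5000, 0.8660, 1.2679)
after link 3: o_3 = (-1.7990, 3.1160, -0.2321)
after link 4: o_4 = (-2.4132, 3.1798, -1.0186)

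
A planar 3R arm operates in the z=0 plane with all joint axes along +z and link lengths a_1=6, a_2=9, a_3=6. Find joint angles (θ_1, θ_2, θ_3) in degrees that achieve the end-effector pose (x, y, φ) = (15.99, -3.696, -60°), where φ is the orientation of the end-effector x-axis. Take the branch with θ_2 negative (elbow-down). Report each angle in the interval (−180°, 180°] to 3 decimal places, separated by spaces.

wrist centre = target − a_3·(cos φ, sin φ) = (12.9900, 1.5002)
cos θ_2 = (170.9906−6²−9²)/(2·6·9) = 0.4999; θ_2 = -60.0058° (elbow-down)
β = atan2(1.5002,12.9900) = 6.5876°; ψ = atan2(-7.7947,10.4992) = -36.5904°
θ_1 = β − ψ = 43.1781°
θ_3 = φ − θ_1 − θ_2 = -43.1723° (wrapped to (-180°,180°])

43.178 -60.006 -43.172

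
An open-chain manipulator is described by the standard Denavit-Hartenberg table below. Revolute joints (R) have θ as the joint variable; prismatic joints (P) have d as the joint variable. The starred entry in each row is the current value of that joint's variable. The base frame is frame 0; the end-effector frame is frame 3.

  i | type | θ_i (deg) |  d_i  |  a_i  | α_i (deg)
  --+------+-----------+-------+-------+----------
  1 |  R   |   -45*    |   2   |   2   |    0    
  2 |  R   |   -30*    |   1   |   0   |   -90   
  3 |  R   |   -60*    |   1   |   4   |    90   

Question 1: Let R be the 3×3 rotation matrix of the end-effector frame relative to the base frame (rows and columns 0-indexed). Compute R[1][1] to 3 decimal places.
0.259

End-effector y-axis (col 1 of R) = (0.9659,0.2588,0.0000)
R[1][1] = 0.2588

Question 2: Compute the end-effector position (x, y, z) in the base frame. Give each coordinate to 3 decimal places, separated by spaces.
after link 1: o_1 = (1.4142, -1.4142, 2.0000)
after link 2: o_2 = (1.4142, -1.4142, 3.0000)
after link 3: o_3 = (2.8978, -3.0872, 6.4641)

2.898 -3.087 6.464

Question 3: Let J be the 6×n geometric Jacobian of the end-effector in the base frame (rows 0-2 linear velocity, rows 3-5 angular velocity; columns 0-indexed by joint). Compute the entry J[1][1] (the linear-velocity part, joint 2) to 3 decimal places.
axis z_1 = (0.0000,0.0000,1.0000); lever o_n−o_1 = (1.4836,-1.6730,4.4641)
cross product → J_v[:, 1] = (1.6730,1.4836,-0.0000)
J_ω[:, 1] = z_1
entry J[1][1] = 1.4836

1.484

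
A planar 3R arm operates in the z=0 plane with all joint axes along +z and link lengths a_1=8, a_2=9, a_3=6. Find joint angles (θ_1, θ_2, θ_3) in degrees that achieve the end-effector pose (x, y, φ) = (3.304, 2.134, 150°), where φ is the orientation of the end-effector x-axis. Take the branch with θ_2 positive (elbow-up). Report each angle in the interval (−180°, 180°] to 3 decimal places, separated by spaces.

-71.634 119.999 101.635

wrist centre = target − a_3·(cos φ, sin φ) = (8.5002, -0.8660)
cos θ_2 = (73.0025−8²−9²)/(2·8·9) = -0.5000; θ_2 = 119.9988° (elbow-up)
β = atan2(-0.8660,8.5002) = -5.8173°; ψ = atan2(7.7943,3.5002) = 65.8168°
θ_1 = β − ψ = -71.6341°
θ_3 = φ − θ_1 − θ_2 = 101.6352° (wrapped to (-180°,180°])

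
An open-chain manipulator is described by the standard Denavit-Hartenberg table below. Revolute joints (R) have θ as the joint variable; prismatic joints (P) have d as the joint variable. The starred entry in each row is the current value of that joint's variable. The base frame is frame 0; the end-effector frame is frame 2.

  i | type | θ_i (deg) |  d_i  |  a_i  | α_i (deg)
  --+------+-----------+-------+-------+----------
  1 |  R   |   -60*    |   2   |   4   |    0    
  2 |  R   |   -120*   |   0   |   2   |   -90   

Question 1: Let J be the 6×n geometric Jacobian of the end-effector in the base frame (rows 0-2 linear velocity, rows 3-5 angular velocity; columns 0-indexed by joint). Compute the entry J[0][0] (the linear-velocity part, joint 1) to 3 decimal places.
3.464

axis z_0 = ẑ; lever o_n−o_0 = (0.0000,-3.4641,2.0000)
cross product → J_v[:, 0] = (3.4641,0.0000,-0.0000)
J_ω[:, 0] = z_0
entry J[0][0] = 3.4641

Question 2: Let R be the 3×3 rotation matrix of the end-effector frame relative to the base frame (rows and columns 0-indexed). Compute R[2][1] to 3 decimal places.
-1.000

End-effector y-axis (col 1 of R) = (0.0000,-0.0000,-1.0000)
R[2][1] = -1.0000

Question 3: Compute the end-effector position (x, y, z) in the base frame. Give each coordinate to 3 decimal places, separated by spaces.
0.000 -3.464 2.000

after link 1: o_1 = (2.0000, -3.4641, 2.0000)
after link 2: o_2 = (0.0000, -3.4641, 2.0000)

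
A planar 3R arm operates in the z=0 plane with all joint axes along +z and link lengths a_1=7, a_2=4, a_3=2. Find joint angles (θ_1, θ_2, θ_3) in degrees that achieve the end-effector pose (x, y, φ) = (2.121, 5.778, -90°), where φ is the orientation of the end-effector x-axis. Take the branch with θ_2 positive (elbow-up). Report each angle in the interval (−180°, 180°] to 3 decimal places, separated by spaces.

wrist centre = target − a_3·(cos φ, sin φ) = (2.1210, 7.7780)
cos θ_2 = (64.9959−7²−4²)/(2·7·4) = -0.0001; θ_2 = 90.0042° (elbow-up)
β = atan2(7.7780,2.1210) = 74.7468°; ψ = atan2(4.0000,6.9997) = 29.7459°
θ_1 = β − ψ = 45.0008°
θ_3 = φ − θ_1 − θ_2 = 134.9950° (wrapped to (-180°,180°])

45.001 90.004 134.995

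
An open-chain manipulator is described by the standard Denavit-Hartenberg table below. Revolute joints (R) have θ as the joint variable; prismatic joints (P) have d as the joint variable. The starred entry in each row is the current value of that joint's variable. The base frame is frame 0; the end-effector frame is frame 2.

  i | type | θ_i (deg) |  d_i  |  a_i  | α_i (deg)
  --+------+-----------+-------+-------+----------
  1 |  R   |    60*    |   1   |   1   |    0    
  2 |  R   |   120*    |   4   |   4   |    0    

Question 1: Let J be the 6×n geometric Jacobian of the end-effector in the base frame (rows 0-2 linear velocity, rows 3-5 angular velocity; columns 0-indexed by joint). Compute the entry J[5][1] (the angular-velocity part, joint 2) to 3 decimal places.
axis z_1 = (0.0000,0.0000,1.0000); lever o_n−o_1 = (-4.0000,0.0000,4.0000)
cross product → J_v[:, 1] = (-0.0000,-4.0000,0.0000)
J_ω[:, 1] = z_1
entry J[5][1] = 1.0000

1.000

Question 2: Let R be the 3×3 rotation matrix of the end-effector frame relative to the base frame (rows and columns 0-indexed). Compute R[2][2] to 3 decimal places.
1.000

End-effector z-axis (col 2 of R) = (0.0000,0.0000,1.0000)
R[2][2] = 1.0000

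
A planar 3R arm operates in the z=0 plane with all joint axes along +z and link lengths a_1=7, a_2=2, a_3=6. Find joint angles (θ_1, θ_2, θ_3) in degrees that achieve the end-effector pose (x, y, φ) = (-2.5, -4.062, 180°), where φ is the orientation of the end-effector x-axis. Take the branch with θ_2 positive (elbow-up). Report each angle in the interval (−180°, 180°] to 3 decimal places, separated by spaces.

-59.997 150.006 89.991

wrist centre = target − a_3·(cos φ, sin φ) = (3.5000, -4.0620)
cos θ_2 = (28.7498−7²−2²)/(2·7·2) = -0.8661; θ_2 = 150.0059° (elbow-up)
β = atan2(-4.0620,3.5000) = -49.2503°; ψ = atan2(0.9998,5.2678) = 10.7467°
θ_1 = β − ψ = -59.9971°
θ_3 = φ − θ_1 − θ_2 = 89.9912° (wrapped to (-180°,180°])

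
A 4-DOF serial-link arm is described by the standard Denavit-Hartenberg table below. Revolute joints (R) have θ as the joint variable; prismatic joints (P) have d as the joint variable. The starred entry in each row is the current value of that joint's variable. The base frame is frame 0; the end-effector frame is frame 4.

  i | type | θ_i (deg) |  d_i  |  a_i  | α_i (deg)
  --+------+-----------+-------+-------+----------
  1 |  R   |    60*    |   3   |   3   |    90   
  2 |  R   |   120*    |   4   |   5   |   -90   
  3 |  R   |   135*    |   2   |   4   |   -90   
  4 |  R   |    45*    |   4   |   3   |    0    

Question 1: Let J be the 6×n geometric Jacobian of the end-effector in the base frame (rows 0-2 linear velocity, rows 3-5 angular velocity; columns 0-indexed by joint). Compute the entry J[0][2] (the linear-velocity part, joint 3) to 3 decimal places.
6.573

axis z_2 = (-0.4330,-0.7500,-0.5000); lever o_n−o_2 = (0.5427,3.9400,-6.1374)
cross product → J_v[:, 2] = (6.5730,-2.9289,-1.2990)
J_ω[:, 2] = z_2
entry J[0][2] = 6.5730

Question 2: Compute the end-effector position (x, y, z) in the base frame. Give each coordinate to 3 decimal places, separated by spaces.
after link 1: o_1 = (1.5000, 2.5981, 3.0000)
after link 2: o_2 = (3.7141, -1.5670, 7.3301)
after link 3: o_3 = (1.1057, -0.4280, 3.8806)
after link 4: o_4 = (4.2568, 2.3730, 1.1928)

4.257 2.373 1.193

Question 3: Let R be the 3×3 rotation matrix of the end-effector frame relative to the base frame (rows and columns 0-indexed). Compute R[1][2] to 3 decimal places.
End-effector z-axis (col 2 of R) = (0.7891,-0.0474,-0.6124)
R[1][2] = -0.0474

-0.047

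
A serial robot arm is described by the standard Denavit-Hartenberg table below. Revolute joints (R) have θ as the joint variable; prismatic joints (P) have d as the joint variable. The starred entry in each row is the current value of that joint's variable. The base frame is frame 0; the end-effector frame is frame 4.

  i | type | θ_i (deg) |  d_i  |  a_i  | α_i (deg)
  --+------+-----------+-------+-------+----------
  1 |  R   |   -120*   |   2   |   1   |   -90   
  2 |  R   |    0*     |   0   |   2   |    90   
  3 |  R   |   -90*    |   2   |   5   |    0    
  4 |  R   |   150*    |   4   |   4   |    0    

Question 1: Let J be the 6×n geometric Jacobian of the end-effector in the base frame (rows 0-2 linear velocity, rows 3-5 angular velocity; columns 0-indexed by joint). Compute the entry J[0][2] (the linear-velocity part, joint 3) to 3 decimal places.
axis z_2 = (0.0000,0.0000,1.0000); lever o_n−o_2 = (-2.3301,-0.9641,6.0000)
cross product → J_v[:, 2] = (0.9641,-2.3301,0.0000)
J_ω[:, 2] = z_2
entry J[0][2] = 0.9641

0.964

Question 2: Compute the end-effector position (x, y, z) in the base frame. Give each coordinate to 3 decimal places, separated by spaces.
after link 1: o_1 = (-0.5000, -0.8660, 2.0000)
after link 2: o_2 = (-1.5000, -2.5981, 2.0000)
after link 3: o_3 = (-5.8301, -0.0981, 4.0000)
after link 4: o_4 = (-3.8301, -3.5622, 8.0000)

-3.830 -3.562 8.000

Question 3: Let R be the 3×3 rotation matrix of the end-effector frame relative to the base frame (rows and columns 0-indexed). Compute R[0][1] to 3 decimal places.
0.866

End-effector y-axis (col 1 of R) = (0.8660,0.5000,0.0000)
R[0][1] = 0.8660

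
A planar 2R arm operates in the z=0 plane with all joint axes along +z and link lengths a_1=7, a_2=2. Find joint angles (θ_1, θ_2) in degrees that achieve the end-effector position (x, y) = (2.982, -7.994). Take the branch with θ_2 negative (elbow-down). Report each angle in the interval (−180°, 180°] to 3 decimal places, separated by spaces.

cos θ_2 = (72.7964−7²−2²)/(2·7·2) = 0.7070; θ_2 = -45.0076° (elbow-down)
β = atan2(-7.9940,2.9820) = -69.5430°; ψ = atan2(-1.4144,8.4140) = -9.5422°
θ_1 = β − ψ = -60.0008°

-60.001 -45.008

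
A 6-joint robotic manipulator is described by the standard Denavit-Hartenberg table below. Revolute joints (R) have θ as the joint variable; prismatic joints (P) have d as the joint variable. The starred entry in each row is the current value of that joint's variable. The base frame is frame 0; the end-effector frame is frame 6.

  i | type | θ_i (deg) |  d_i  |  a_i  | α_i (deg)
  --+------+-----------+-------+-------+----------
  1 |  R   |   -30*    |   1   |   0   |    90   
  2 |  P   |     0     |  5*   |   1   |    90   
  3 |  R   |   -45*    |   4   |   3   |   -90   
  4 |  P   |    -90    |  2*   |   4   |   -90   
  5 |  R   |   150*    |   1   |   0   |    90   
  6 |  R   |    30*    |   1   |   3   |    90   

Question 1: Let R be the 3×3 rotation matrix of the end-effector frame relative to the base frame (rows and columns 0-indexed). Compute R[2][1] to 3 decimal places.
End-effector y-axis (col 1 of R) = (-0.2241,0.8365,-0.5000)
R[2][1] = -0.5000

-0.500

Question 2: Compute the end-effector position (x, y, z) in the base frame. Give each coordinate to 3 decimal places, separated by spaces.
after link 1: o_1 = (0.0000, 0.0000, 1.0000)
after link 2: o_2 = (-1.6340, -4.8301, 1.0000)
after link 3: o_3 = (1.2638, -4.0537, -3.0000)
after link 4: o_4 = (1.7814, -5.9855, -7.0000)
after link 5: o_5 = (2.7474, -5.7267, -7.0000)
after link 6: o_6 = (3.6359, -3.2472, -5.2500)

3.636 -3.247 -5.250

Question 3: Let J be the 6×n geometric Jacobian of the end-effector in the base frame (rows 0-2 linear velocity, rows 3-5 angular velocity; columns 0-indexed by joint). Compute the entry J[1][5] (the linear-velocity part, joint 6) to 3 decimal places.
-0.052

axis z_5 = (-0.2241,0.8365,-0.5000); lever o_n−o_5 = (0.8885,2.4795,1.7500)
cross product → J_v[:, 5] = (2.7037,-0.0520,-1.2990)
J_ω[:, 5] = z_5
entry J[1][5] = -0.0520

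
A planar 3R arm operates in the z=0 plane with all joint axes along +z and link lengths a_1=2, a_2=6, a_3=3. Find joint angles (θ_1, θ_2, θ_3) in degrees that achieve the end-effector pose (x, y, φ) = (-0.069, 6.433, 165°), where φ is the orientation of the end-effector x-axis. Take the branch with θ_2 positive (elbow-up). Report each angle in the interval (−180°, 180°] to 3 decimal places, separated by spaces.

wrist centre = target − a_3·(cos φ, sin φ) = (2.8288, 5.6565)
cos θ_2 = (39.9985−2²−6²)/(2·2·6) = -0.0001; θ_2 = 90.0037° (elbow-up)
β = atan2(5.6565,2.8288) = 63.4308°; ψ = atan2(6.0000,1.9996) = 71.5684°
θ_1 = β − ψ = -8.1375°
θ_3 = φ − θ_1 − θ_2 = 83.1338° (wrapped to (-180°,180°])

-8.138 90.004 83.134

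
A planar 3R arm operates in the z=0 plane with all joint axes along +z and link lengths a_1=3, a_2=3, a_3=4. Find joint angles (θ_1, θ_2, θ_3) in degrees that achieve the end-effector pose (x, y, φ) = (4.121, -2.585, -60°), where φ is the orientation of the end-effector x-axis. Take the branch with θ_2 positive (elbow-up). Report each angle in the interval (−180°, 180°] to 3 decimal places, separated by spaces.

wrist centre = target − a_3·(cos φ, sin φ) = (2.1210, 0.8791)
cos θ_2 = (5.2715−3²−3²)/(2·3·3) = -0.7071; θ_2 = 135.0028° (elbow-up)
β = atan2(0.8791,2.1210) = 22.5128°; ψ = atan2(2.1212,0.8786) = 67.5014°
θ_1 = β − ψ = -44.9886°
θ_3 = φ − θ_1 − θ_2 = -150.0142° (wrapped to (-180°,180°])

-44.989 135.003 -150.014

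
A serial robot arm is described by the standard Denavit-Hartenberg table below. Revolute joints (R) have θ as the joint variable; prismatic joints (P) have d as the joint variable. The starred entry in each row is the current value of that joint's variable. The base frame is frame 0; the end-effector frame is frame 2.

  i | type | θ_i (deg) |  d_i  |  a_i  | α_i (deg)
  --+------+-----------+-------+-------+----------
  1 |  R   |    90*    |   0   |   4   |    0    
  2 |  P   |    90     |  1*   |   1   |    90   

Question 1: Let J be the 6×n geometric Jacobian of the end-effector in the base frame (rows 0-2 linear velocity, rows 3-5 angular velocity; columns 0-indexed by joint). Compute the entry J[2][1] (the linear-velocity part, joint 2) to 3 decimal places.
prismatic axis z_1 = (0.0000,0.0000,1.0000)
J_v[:, 1] = z_1; J_ω[:, 1] = (0,0,0)
entry J[2][1] = 1.0000

1.000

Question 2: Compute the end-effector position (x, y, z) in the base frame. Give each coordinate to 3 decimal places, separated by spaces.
after link 1: o_1 = (0.0000, 4.0000, 0.0000)
after link 2: o_2 = (-1.0000, 4.0000, 1.0000)

-1.000 4.000 1.000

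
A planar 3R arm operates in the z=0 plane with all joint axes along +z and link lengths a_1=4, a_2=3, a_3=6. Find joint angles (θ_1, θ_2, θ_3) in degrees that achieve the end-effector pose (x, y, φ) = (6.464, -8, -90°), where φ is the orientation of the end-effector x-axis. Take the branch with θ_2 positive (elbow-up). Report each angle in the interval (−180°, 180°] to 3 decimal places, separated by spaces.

-30.003 30.006 -90.003

wrist centre = target − a_3·(cos φ, sin φ) = (6.4640, -2.0000)
cos θ_2 = (45.7833−4²−3²)/(2·4·3) = 0.8660; θ_2 = 30.0063° (elbow-up)
β = atan2(-2.0000,6.4640) = -17.1924°; ψ = atan2(1.5003,6.5979) = 12.8105°
θ_1 = β − ψ = -30.0029°
θ_3 = φ − θ_1 − θ_2 = -90.0034° (wrapped to (-180°,180°])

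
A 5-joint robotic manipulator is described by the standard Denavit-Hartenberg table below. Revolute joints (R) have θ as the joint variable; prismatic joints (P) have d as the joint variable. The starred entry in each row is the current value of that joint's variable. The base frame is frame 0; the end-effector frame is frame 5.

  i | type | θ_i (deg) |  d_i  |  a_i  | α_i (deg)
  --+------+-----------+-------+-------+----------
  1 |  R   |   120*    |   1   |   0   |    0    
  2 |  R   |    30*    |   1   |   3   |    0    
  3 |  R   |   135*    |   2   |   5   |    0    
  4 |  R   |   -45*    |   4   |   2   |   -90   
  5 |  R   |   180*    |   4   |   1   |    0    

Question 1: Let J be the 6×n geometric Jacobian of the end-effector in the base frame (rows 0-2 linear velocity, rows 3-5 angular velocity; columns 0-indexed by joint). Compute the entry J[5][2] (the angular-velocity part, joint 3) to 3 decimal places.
axis z_2 = (0.0000,0.0000,1.0000); lever o_n−o_2 = (4.2582,-7.6957,6.0000)
cross product → J_v[:, 2] = (7.6957,4.2582,-0.0000)
J_ω[:, 2] = z_2
entry J[5][2] = 1.0000

1.000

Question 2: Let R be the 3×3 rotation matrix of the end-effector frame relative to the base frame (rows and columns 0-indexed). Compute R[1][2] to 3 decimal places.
-0.500

End-effector z-axis (col 2 of R) = (0.8660,-0.5000,0.0000)
R[1][2] = -0.5000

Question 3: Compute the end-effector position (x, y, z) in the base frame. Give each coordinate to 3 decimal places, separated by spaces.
after link 1: o_1 = (0.0000, 0.0000, 1.0000)
after link 2: o_2 = (-2.5981, 1.5000, 2.0000)
after link 3: o_3 = (-1.3040, -3.3296, 4.0000)
after link 4: o_4 = (-2.3040, -5.0617, 8.0000)
after link 5: o_5 = (1.6601, -6.1957, 8.0000)

1.660 -6.196 8.000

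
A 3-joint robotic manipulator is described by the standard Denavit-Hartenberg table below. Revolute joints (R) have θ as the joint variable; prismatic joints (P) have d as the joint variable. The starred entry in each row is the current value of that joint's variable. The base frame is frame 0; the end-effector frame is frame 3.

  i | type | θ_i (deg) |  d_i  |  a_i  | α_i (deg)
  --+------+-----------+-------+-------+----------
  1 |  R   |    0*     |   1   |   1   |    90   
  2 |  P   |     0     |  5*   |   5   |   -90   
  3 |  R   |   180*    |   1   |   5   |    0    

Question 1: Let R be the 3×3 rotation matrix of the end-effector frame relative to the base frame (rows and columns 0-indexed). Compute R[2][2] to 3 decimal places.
End-effector z-axis (col 2 of R) = (0.0000,0.0000,1.0000)
R[2][2] = 1.0000

1.000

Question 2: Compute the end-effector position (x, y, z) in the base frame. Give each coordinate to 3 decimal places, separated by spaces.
1.000 -5.000 2.000

after link 1: o_1 = (1.0000, 0.0000, 1.0000)
after link 2: o_2 = (6.0000, -5.0000, 1.0000)
after link 3: o_3 = (1.0000, -5.0000, 2.0000)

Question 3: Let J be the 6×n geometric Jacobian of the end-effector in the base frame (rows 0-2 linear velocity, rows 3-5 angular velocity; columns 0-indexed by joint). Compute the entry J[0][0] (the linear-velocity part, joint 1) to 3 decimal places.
5.000

axis z_0 = ẑ; lever o_n−o_0 = (1.0000,-5.0000,2.0000)
cross product → J_v[:, 0] = (5.0000,1.0000,-0.0000)
J_ω[:, 0] = z_0
entry J[0][0] = 5.0000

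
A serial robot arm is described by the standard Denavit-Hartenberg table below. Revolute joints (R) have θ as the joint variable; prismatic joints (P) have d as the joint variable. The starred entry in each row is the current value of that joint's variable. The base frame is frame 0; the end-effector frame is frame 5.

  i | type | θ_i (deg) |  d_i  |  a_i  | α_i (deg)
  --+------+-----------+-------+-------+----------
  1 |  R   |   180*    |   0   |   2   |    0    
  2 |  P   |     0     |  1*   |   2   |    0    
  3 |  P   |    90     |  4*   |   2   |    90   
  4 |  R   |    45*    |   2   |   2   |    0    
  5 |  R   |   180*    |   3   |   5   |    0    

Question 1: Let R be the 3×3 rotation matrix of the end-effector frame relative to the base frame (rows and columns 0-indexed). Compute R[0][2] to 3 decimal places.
-1.000

End-effector z-axis (col 2 of R) = (-1.0000,0.0000,0.0000)
R[0][2] = -1.0000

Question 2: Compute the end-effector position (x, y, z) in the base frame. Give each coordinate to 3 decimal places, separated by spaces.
-9.000 0.121 2.879

after link 1: o_1 = (-2.0000, 0.0000, 0.0000)
after link 2: o_2 = (-4.0000, 0.0000, 1.0000)
after link 3: o_3 = (-4.0000, -2.0000, 5.0000)
after link 4: o_4 = (-6.0000, -3.4142, 6.4142)
after link 5: o_5 = (-9.0000, 0.1213, 2.8787)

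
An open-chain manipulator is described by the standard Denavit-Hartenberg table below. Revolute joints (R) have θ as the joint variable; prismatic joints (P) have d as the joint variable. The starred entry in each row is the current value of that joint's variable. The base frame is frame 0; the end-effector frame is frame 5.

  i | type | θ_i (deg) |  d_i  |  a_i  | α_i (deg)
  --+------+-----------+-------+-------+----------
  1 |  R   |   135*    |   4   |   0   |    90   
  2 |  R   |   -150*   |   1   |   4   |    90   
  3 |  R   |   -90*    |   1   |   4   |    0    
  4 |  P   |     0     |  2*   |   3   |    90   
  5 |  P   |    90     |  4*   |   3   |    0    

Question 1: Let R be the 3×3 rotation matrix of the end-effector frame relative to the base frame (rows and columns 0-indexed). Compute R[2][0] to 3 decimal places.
0.866

End-effector x-axis (col 0 of R) = (0.3536,-0.3536,0.8660)
R[2][0] = 0.8660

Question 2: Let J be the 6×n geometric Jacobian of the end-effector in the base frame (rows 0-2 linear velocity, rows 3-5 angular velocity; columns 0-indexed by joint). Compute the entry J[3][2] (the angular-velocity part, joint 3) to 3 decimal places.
0.354

axis z_2 = (0.3536,-0.3536,0.8660); lever o_n−o_2 = (-5.2779,-4.6216,7.1962)
cross product → J_v[:, 2] = (1.4582,-7.1150,-3.5000)
J_ω[:, 2] = z_2
entry J[3][2] = 0.3536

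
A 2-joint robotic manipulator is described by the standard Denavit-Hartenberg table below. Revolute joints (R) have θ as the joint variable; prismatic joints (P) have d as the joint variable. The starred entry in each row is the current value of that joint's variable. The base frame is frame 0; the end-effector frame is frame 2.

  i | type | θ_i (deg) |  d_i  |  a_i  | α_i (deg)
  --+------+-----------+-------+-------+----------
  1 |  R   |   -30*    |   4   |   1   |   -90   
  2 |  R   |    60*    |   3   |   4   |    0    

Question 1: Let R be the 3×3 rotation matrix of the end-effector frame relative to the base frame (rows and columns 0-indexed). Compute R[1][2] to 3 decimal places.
End-effector z-axis (col 2 of R) = (0.5000,0.8660,0.0000)
R[1][2] = 0.8660

0.866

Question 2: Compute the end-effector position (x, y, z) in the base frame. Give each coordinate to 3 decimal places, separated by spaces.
after link 1: o_1 = (0.8660, -0.5000, 4.0000)
after link 2: o_2 = (4.0981, 1.0981, 0.5359)

4.098 1.098 0.536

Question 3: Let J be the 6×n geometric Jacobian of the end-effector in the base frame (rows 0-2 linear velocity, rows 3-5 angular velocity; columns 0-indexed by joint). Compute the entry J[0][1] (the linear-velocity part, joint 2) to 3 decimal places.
-3.000

axis z_1 = (0.5000,0.8660,0.0000); lever o_n−o_1 = (3.2321,1.5981,-3.4641)
cross product → J_v[:, 1] = (-3.0000,1.7321,-2.0000)
J_ω[:, 1] = z_1
entry J[0][1] = -3.0000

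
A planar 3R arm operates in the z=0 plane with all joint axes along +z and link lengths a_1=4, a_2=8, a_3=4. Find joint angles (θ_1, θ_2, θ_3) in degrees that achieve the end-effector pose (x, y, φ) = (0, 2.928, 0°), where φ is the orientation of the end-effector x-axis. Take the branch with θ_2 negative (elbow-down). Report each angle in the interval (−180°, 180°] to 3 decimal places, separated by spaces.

-89.995 -150.002 -120.003

wrist centre = target − a_3·(cos φ, sin φ) = (-4.0000, 2.9280)
cos θ_2 = (24.5732−4²−8²)/(2·4·8) = -0.8660; θ_2 = -150.0021° (elbow-down)
β = atan2(2.9280,-4.0000) = 143.7959°; ψ = atan2(-3.9997,-2.9284) = -126.2092°
θ_1 = β − ψ = 270.0050°
θ_3 = φ − θ_1 − θ_2 = -120.0029° (wrapped to (-180°,180°])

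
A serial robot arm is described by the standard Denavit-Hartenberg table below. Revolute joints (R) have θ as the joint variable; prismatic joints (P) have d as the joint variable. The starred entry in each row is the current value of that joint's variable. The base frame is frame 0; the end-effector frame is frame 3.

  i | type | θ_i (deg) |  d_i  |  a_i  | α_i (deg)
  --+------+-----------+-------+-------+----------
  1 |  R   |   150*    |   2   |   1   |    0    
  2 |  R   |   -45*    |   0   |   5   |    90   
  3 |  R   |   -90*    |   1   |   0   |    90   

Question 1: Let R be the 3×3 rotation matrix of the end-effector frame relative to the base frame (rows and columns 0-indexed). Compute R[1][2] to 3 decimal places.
-0.966

End-effector z-axis (col 2 of R) = (0.2588,-0.9659,-0.0000)
R[1][2] = -0.9659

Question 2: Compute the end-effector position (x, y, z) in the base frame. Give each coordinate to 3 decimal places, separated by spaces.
-1.194 5.588 2.000

after link 1: o_1 = (-0.8660, 0.5000, 2.0000)
after link 2: o_2 = (-2.1601, 5.3296, 2.0000)
after link 3: o_3 = (-1.1942, 5.5884, 2.0000)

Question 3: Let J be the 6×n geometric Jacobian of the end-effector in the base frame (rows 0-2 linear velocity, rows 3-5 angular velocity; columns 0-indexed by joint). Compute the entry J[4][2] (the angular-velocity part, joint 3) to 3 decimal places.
axis z_2 = (0.9659,0.2588,0.0000); lever o_n−o_2 = (0.9659,0.2588,0.0000)
cross product → J_v[:, 2] = (-0.0000,0.0000,-0.0000)
J_ω[:, 2] = z_2
entry J[4][2] = 0.2588

0.259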